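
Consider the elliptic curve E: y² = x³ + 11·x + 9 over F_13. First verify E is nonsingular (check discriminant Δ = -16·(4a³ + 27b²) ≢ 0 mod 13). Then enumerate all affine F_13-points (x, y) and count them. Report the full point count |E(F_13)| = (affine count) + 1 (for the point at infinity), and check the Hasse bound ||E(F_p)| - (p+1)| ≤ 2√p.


Affine points = {(0, 3), (0, 10), (2, 0), (3, 2), (3, 11), (4, 0), (7, 0), (10, 1), (10, 12), (12, 6), (12, 7)}; affine count = 11; |E(F_13)| = 12.

Discriminant check: Δ ∝ 4a³ + 27b² = 4·11³ + 27·9² = 4·1331 + 27·81 ≡ 10 (mod 13). Nonzero ⇒ E is nonsingular.
For each x ∈ F_13, compute rhs = x³ + 11·x + 9 mod 13, then count y ∈ F_13 with y² ≡ rhs.
  x = 0: rhs = 9, matching y values: 3, 10 (2 points).
  x = 1: rhs = 8, matching y values: none (0 points).
  x = 2: rhs = 0, matching y values: 0 (1 points).
  x = 3: rhs = 4, matching y values: 2, 11 (2 points).
  x = 4: rhs = 0, matching y values: 0 (1 points).
  x = 5: rhs = 7, matching y values: none (0 points).
  x = 6: rhs = 5, matching y values: none (0 points).
  x = 7: rhs = 0, matching y values: 0 (1 points).
  x = 8: rhs = 11, matching y values: none (0 points).
  x = 9: rhs = 5, matching y values: none (0 points).
  x = 10: rhs = 1, matching y values: 1, 12 (2 points).
  x = 11: rhs = 5, matching y values: none (0 points).
  x = 12: rhs = 10, matching y values: 6, 7 (2 points).
Total affine count: 11.
Full point count |E(F_13)| = 11 + 1 = 12.
Hasse bound: |12 − (13+1)| = |-2| = 2 ≤ 2√13 ≈ 7.2111 ✓.


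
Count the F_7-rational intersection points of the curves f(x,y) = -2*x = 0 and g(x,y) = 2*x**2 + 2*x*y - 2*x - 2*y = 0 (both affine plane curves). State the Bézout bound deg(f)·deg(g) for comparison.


Common zeros: {(0, 0)}; count = 1; Bézout bound = 2.

deg(f) = 1, deg(g) = 2, so Bézout bound = 2.
Scan x ∈ F_7. For each x, list the y ∈ F_7 with f(x, y) ≡ 0 and those with g(x, y) ≡ 0 (mod 7); the common zeros in that column are the intersection.
  x = 0: f ≡ 0 at y ∈ {0, 1, 2, 3, 4, 5, 6}; g ≡ 0 at y ∈ {0}; common: {0}.
  x = 1: f ≡ 0 at y ∈ ∅; g ≡ 0 at y ∈ {0, 1, 2, 3, 4, 5, 6}; common: ∅.
  x = 2: f ≡ 0 at y ∈ ∅; g ≡ 0 at y ∈ {5}; common: ∅.
  x = 3: f ≡ 0 at y ∈ ∅; g ≡ 0 at y ∈ {4}; common: ∅.
  x = 4: f ≡ 0 at y ∈ ∅; g ≡ 0 at y ∈ {3}; common: ∅.
  x = 5: f ≡ 0 at y ∈ ∅; g ≡ 0 at y ∈ {2}; common: ∅.
  x = 6: f ≡ 0 at y ∈ ∅; g ≡ 0 at y ∈ {1}; common: ∅.
Collecting: common zeros = {(0, 0)}, so the count is 1.
Comparison with the Bézout bound: 1 ≤ 2 = deg(f)·deg(g), as expected for curves with no common component (the affine F_7-count falls short of the bound because intersections may lie at infinity, over extension fields, or carry multiplicity).


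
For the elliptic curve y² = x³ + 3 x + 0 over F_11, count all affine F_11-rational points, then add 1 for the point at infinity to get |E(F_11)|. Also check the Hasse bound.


Affine points = {(0, 0), (1, 2), (1, 9), (2, 5), (2, 6), (3, 5), (3, 6), (6, 5), (6, 6), (7, 1), (7, 10)}; affine count = 11; |E(F_11)| = 12.

Discriminant check: Δ ∝ 4a³ + 27b² = 4·3³ + 27·0² = 4·27 + 27·0 ≡ 9 (mod 11). Nonzero ⇒ E is nonsingular.
For each x ∈ F_11, compute rhs = x³ + 3·x + 0 mod 11, then count y ∈ F_11 with y² ≡ rhs.
  x = 0: rhs = 0, matching y values: 0 (1 points).
  x = 1: rhs = 4, matching y values: 2, 9 (2 points).
  x = 2: rhs = 3, matching y values: 5, 6 (2 points).
  x = 3: rhs = 3, matching y values: 5, 6 (2 points).
  x = 4: rhs = 10, matching y values: none (0 points).
  x = 5: rhs = 8, matching y values: none (0 points).
  x = 6: rhs = 3, matching y values: 5, 6 (2 points).
  x = 7: rhs = 1, matching y values: 1, 10 (2 points).
  x = 8: rhs = 8, matching y values: none (0 points).
  x = 9: rhs = 8, matching y values: none (0 points).
  x = 10: rhs = 7, matching y values: none (0 points).
Total affine count: 11.
Full point count |E(F_11)| = 11 + 1 = 12.
Hasse bound: |12 − (11+1)| = |0| = 0 ≤ 2√11 ≈ 6.6332 ✓.


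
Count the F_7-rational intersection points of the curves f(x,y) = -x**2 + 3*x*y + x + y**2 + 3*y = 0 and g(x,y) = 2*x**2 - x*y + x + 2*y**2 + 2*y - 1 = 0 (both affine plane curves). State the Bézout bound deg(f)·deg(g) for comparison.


Common zeros: {(3, 1)}; count = 1; Bézout bound = 4.

deg(f) = 2, deg(g) = 2, so Bézout bound = 4.
Scan x ∈ F_7. For each x, list the y ∈ F_7 with f(x, y) ≡ 0 and those with g(x, y) ≡ 0 (mod 7); the common zeros in that column are the intersection.
  x = 0: f ≡ 0 at y ∈ {0, 4}; g ≡ 0 at y ∈ ∅; common: ∅.
  x = 1: f ≡ 0 at y ∈ {0, 1}; g ≡ 0 at y ∈ ∅; common: ∅.
  x = 2: f ≡ 0 at y ∈ ∅; g ≡ 0 at y ∈ ∅; common: ∅.
  x = 3: f ≡ 0 at y ∈ {1}; g ≡ 0 at y ∈ {1, 3}; common: {1}.
  x = 4: f ≡ 0 at y ∈ {3}; g ≡ 0 at y ∈ {0, 1}; common: ∅.
  x = 5: f ≡ 0 at y ∈ ∅; g ≡ 0 at y ∈ {2, 3}; common: ∅.
  x = 6: f ≡ 0 at y ∈ {3, 4}; g ≡ 0 at y ∈ {0, 2}; common: ∅.
Collecting: common zeros = {(3, 1)}, so the count is 1.
Comparison with the Bézout bound: 1 ≤ 4 = deg(f)·deg(g), as expected for curves with no common component (the affine F_7-count falls short of the bound because intersections may lie at infinity, over extension fields, or carry multiplicity).


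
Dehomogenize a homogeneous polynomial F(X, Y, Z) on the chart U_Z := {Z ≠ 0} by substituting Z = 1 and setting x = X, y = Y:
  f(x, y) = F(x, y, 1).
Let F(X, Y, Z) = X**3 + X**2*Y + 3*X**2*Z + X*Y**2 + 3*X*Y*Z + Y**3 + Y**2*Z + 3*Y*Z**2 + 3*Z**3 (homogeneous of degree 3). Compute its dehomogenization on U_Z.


f(x, y) = x**3 + x**2*y + 3*x**2 + x*y**2 + 3*x*y + y**3 + y**2 + 3*y + 3

On U_Z we set Z = 1. Each monomial c·X^i·Y^j·Z^k in F becomes c·x^i·y^j·1^k = c·x^i·y^j.
Substituting Z = 1: F(X, Y, 1) = x**3 + x**2*y + 3*x**2 + x*y**2 + 3*x*y + y**3 + y**2 + 3*y + 3.
Note: deg(f) ≤ deg(F) = 3; strict inequality happens when F is divisible by Z (lost terms).


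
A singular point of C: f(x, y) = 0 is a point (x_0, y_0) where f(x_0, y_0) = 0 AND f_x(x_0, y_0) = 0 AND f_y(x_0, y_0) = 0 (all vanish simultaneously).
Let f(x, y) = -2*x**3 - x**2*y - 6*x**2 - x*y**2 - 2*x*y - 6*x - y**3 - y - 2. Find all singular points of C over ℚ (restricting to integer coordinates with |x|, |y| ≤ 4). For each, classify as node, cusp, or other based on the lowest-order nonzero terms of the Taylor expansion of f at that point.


Singular points: {(-1, 0)}; classification: cusp.

Compute partial derivatives:
  f_x = -6*x**2 - 2*x*y - 12*x - y**2 - 2*y - 6.
  f_y = -x**2 - 2*x*y - 2*x - 3*y**2 - 1.
Scan x_0 ∈ {−4, ..., 4}. For each x_0, f_y(x_0, y) is a polynomial in y; find its integer roots y ∈ {−4, ..., 4}, then test f_x and f at those candidates.
  x = -4: f_y(-4, y) = -3*y**2 + 8*y - 9; no integer root y with |y| ≤ 4.
  x = -3: f_y(-3, y) = -3*y**2 + 6*y - 4; no integer root y with |y| ≤ 4.
  x = -2: f_y(-2, y) = -3*y**2 + 4*y - 1; vanishes at y ∈ {1}. (-2, 1): f_x = -5 ≠ 0.
  x = -1: f_y(-1, y) = -3*y**2 + 2*y; vanishes at y ∈ {0}. (-1, 0): f_x = 0, f = 0 — SINGULAR.
  x = 0: f_y(0, y) = -3*y**2 - 1; no integer root y with |y| ≤ 4.
  x = 1: f_y(1, y) = -3*y**2 - 2*y - 4; no integer root y with |y| ≤ 4.
  x = 2: f_y(2, y) = -3*y**2 - 4*y - 9; no integer root y with |y| ≤ 4.
  x = 3: f_y(3, y) = -3*y**2 - 6*y - 16; no integer root y with |y| ≤ 4.
  x = 4: f_y(4, y) = -3*y**2 - 8*y - 25; no integer root y with |y| ≤ 4.
Only singular point on the grid: (-1, 0).
Classify: substitute x = -1 + u, y = 0 + v and expand: f = -2*u**3 - u**2*v - u*v**2 - v**3 + v**2.
No constant or linear terms (consistent with a singular point). Quadratic part: v**2. Cubic part: -2*u**3 - u**2*v - u*v**2 - v**3.
The quadratic part v**2 is a perfect square, so there is a single (double) tangent line v = 0, i.e. y = 0. Restricting the cubic part to that line (v = 0) leaves -2*u**3 ≠ 0, so f is not divisible by v and the branch is v² ≈ 2*u**3 to lowest order — this is a cusp.
Classification: cusp.


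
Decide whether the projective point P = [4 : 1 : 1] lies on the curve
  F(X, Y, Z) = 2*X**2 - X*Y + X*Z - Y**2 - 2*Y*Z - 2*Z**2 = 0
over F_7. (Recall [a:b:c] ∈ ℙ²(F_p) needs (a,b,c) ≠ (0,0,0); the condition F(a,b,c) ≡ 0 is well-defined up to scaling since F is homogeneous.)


F(4,1,1) ≡ 6 (mod 7); P is NOT on the curve.

Evaluate F(4, 1, 1) term-by-term (mod 7).
  2*X**2 ↦ 2·16·1·1 = 32
  -X*Y ↦ -1·4·1·1 = -4
  X*Z ↦ 1·4·1·1 = 4
  -Y**2 ↦ -1·1·1·1 = -1
  -2*Y*Z ↦ -2·1·1·1 = -2
  -2*Z**2 ↦ -2·1·1·1 = -2
Sum: F(4, 1, 1) = (32) + (-4) + (4) + (-1) + (-2) + (-2) = 27.
Reducing mod 7: 27 ≡ 6 (mod 7).
Since F(a, b, c) ≡ 6 ≠ 0 (mod 7), P does NOT lie on the curve.


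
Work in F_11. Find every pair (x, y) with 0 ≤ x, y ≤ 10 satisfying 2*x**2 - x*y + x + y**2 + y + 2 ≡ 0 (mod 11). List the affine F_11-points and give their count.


Affine F_11-points: {(0, 4), (0, 6), (3, 1), (4, 7), (7, 2), (7, 4), (8, 1), (8, 6), (10, 2), (10, 7)}; count = 10.

For each of the 121 pairs (x, y) ∈ F_11², evaluate f(x, y) mod 11. Record the zeros.
  x = 0: [0↦2, 1↦4, 2↦8, 3↦3, 4↦0, 5↦10, 6↦0, 7↦3, 8↦8, 9↦4, 10↦2]  zeros at y ∈ {4, 6}
  x = 1: [0↦5, 1↦6, 2↦9, 3↦3, 4↦10, 5↦8, 6↦8, 7↦10, 8↦3, 9↦9, 10↦6]  zeros at y ∈ ∅
  x = 2: [0↦1, 1↦1, 2↦3, 3↦7, 4↦2, 5↦10, 6↦9, 7↦10, 8↦2, 9↦7, 10↦3]  zeros at y ∈ ∅
  x = 3: [0↦1, 1↦0, 2↦1, 3↦4, 4↦9, 5↦5, 6↦3, 7↦3, 8↦5, 9↦9, 10↦4]  zeros at y ∈ {1}
  x = 4: [0↦5, 1↦3, 2↦3, 3↦5, 4↦9, 5↦4, 6↦1, 7↦0, 8↦1, 9↦4, 10↦9]  zeros at y ∈ {7}
  x = 5: [0↦2, 1↦10, 2↦9, 3↦10, 4↦2, 5↦7, 6↦3, 7↦1, 8↦1, 9↦3, 10↦7]  zeros at y ∈ ∅
  x = 6: [0↦3, 1↦10, 2↦8, 3↦8, 4↦10, 5↦3, 6↦9, 7↦6, 8↦5, 9↦6, 10↦9]  zeros at y ∈ ∅
  x = 7: [0↦8, 1↦3, 2↦0, 3↦10, 4↦0, 5↦3, 6↦8, 7↦4, 8↦2, 9↦2, 10↦4]  zeros at y ∈ {2, 4}
  x = 8: [0↦6, 1↦0, 2↦7, 3↦5, 4↦5, 5↦7, 6↦0, 7↦6, 8↦3, 9↦2, 10↦3]  zeros at y ∈ {1, 6}
  x = 9: [0↦8, 1↦1, 2↦7, 3↦4, 4↦3, 5↦4, 6↦7, 7↦1, 8↦8, 9↦6, 10↦6]  zeros at y ∈ ∅
  x = 10: [0↦3, 1↦6, 2↦0, 3↦7, 4↦5, 5↦5, 6↦7, 7↦0, 8↦6, 9↦3, 10↦2]  zeros at y ∈ {2, 7}
Collecting zeros: affine points = {(0, 4), (0, 6), (3, 1), (4, 7), (7, 2), (7, 4), (8, 1), (8, 6), (10, 2), (10, 7)}.
Total count |C(F_11)_aff| = 10.


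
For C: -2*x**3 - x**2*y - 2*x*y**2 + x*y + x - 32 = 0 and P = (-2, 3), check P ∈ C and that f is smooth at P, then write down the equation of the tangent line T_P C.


Tangent line at P: -26*x + 18*y - 106 = 0.

Step 1: f(-2, 3) = 0, so P lies on C.
Step 2: partial derivatives
  f_x(x, y) = -6*x**2 - 2*x*y - 2*y**2 + y + 1, f_y(x, y) = -x**2 - 4*x*y + x.
  f_x(P) = -26, f_y(P) = 18 (gradient nonzero, so P is smooth).
Step 3: tangent line at P: -26·(x − -2) + 18·(y − 3) = 0.
Expanding: -26*x + 18*y - 106 = 0.


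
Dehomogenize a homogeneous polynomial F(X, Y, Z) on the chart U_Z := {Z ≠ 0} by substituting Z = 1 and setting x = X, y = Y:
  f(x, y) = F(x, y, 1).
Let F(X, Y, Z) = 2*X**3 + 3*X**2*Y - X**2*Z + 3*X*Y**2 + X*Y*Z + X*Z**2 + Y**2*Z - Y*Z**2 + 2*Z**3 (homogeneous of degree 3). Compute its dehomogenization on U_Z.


f(x, y) = 2*x**3 + 3*x**2*y - x**2 + 3*x*y**2 + x*y + x + y**2 - y + 2

On U_Z we set Z = 1. Each monomial c·X^i·Y^j·Z^k in F becomes c·x^i·y^j·1^k = c·x^i·y^j.
Substituting Z = 1: F(X, Y, 1) = 2*x**3 + 3*x**2*y - x**2 + 3*x*y**2 + x*y + x + y**2 - y + 2.
Note: deg(f) ≤ deg(F) = 3; strict inequality happens when F is divisible by Z (lost terms).


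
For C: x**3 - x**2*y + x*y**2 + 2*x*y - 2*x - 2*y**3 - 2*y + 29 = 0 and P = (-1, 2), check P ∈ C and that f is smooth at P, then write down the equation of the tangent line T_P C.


Tangent line at P: 13*x - 33*y + 79 = 0.

Step 1: f(-1, 2) = 0, so P lies on C.
Step 2: partial derivatives
  f_x(x, y) = 3*x**2 - 2*x*y + y**2 + 2*y - 2, f_y(x, y) = -x**2 + 2*x*y + 2*x - 6*y**2 - 2.
  f_x(P) = 13, f_y(P) = -33 (gradient nonzero, so P is smooth).
Step 3: tangent line at P: 13·(x − -1) + -33·(y − 2) = 0.
Expanding: 13*x - 33*y + 79 = 0.


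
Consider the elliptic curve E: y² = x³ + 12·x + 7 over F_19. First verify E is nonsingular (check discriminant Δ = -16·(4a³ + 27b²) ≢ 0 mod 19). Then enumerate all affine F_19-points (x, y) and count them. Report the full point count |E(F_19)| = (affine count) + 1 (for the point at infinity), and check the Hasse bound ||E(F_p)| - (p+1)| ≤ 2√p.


Affine points = {(0, 8), (0, 11), (1, 1), (1, 18), (2, 1), (2, 18), (4, 9), (4, 10), (7, 4), (7, 15), (8, 8), (8, 11), (10, 5), (10, 14), (11, 8), (11, 11), (12, 6), (12, 13), (13, 2), (13, 17), (15, 3), (15, 16), (16, 1), (16, 18)}; affine count = 24; |E(F_19)| = 25.

Discriminant check: Δ ∝ 4a³ + 27b² = 4·12³ + 27·7² = 4·1728 + 27·49 ≡ 8 (mod 19). Nonzero ⇒ E is nonsingular.
For each x ∈ F_19, compute rhs = x³ + 12·x + 7 mod 19, then count y ∈ F_19 with y² ≡ rhs.
  x = 0: rhs = 7, matching y values: 8, 11 (2 points).
  x = 1: rhs = 1, matching y values: 1, 18 (2 points).
  x = 2: rhs = 1, matching y values: 1, 18 (2 points).
  x = 3: rhs = 13, matching y values: none (0 points).
  x = 4: rhs = 5, matching y values: 9, 10 (2 points).
  x = 5: rhs = 2, matching y values: none (0 points).
  x = 6: rhs = 10, matching y values: none (0 points).
  x = 7: rhs = 16, matching y values: 4, 15 (2 points).
  x = 8: rhs = 7, matching y values: 8, 11 (2 points).
  x = 9: rhs = 8, matching y values: none (0 points).
  x = 10: rhs = 6, matching y values: 5, 14 (2 points).
  x = 11: rhs = 7, matching y values: 8, 11 (2 points).
  x = 12: rhs = 17, matching y values: 6, 13 (2 points).
  x = 13: rhs = 4, matching y values: 2, 17 (2 points).
  x = 14: rhs = 12, matching y values: none (0 points).
  x = 15: rhs = 9, matching y values: 3, 16 (2 points).
  x = 16: rhs = 1, matching y values: 1, 18 (2 points).
  x = 17: rhs = 13, matching y values: none (0 points).
  x = 18: rhs = 13, matching y values: none (0 points).
Total affine count: 24.
Full point count |E(F_19)| = 24 + 1 = 25.
Hasse bound: |25 − (19+1)| = |5| = 5 ≤ 2√19 ≈ 8.7178 ✓.


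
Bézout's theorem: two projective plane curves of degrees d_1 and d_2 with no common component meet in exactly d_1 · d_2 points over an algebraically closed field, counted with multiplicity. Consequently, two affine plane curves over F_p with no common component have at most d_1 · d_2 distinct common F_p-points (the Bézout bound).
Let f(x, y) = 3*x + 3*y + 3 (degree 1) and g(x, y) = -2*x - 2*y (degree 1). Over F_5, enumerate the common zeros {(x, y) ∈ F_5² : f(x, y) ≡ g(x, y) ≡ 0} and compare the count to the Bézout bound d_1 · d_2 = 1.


Common zeros: ∅; count = 0; Bézout bound = 1.

deg(f) = 1, deg(g) = 1, so Bézout bound = 1.
Scan x ∈ F_5. For each x, list the y ∈ F_5 with f(x, y) ≡ 0 and those with g(x, y) ≡ 0 (mod 5); the common zeros in that column are the intersection.
  x = 0: f ≡ 0 at y ∈ {4}; g ≡ 0 at y ∈ {0}; common: ∅.
  x = 1: f ≡ 0 at y ∈ {3}; g ≡ 0 at y ∈ {4}; common: ∅.
  x = 2: f ≡ 0 at y ∈ {2}; g ≡ 0 at y ∈ {3}; common: ∅.
  x = 3: f ≡ 0 at y ∈ {1}; g ≡ 0 at y ∈ {2}; common: ∅.
  x = 4: f ≡ 0 at y ∈ {0}; g ≡ 0 at y ∈ {1}; common: ∅.
Collecting: common zeros = ∅, so the count is 0.
Comparison with the Bézout bound: 0 ≤ 1 = deg(f)·deg(g), as expected for curves with no common component (the affine F_5-count falls short of the bound because intersections may lie at infinity, over extension fields, or carry multiplicity).


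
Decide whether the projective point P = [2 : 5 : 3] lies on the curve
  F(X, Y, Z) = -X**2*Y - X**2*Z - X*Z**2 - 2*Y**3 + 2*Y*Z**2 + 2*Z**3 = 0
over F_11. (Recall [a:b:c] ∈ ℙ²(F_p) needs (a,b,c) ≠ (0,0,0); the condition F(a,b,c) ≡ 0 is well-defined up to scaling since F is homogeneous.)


F(2,5,3) ≡ 9 (mod 11); P is NOT on the curve.

Evaluate F(2, 5, 3) term-by-term (mod 11).
  -X**2*Y ↦ -1·4·5·1 = -20
  -X**2*Z ↦ -1·4·1·3 = -12
  -X*Z**2 ↦ -1·2·1·9 = -18
  -2*Y**3 ↦ -2·1·125·1 = -250
  2*Y*Z**2 ↦ 2·1·5·9 = 90
  2*Z**3 ↦ 2·1·1·27 = 54
Sum: F(2, 5, 3) = (-20) + (-12) + (-18) + (-250) + (90) + (54) = -156.
Reducing mod 11: -156 ≡ 9 (mod 11).
Since F(a, b, c) ≡ 9 ≠ 0 (mod 11), P does NOT lie on the curve.


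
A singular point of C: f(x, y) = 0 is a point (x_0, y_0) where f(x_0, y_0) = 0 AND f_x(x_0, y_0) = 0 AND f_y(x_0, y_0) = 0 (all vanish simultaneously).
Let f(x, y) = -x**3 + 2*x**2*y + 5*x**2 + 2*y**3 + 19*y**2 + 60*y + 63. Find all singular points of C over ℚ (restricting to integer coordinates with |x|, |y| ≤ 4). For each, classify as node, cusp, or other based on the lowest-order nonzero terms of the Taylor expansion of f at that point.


Singular points: {(0, -3)}; classification: node.

Compute partial derivatives:
  f_x = -3*x**2 + 4*x*y + 10*x.
  f_y = 2*x**2 + 6*y**2 + 38*y + 60.
Scan x_0 ∈ {−4, ..., 4}. For each x_0, f_y(x_0, y) is a polynomial in y; find its integer roots y ∈ {−4, ..., 4}, then test f_x and f at those candidates.
  x = -4: f_y(-4, y) = 6*y**2 + 38*y + 92; no integer root y with |y| ≤ 4.
  x = -3: f_y(-3, y) = 6*y**2 + 38*y + 78; no integer root y with |y| ≤ 4.
  x = -2: f_y(-2, y) = 6*y**2 + 38*y + 68; no integer root y with |y| ≤ 4.
  x = -1: f_y(-1, y) = 6*y**2 + 38*y + 62; no integer root y with |y| ≤ 4.
  x = 0: f_y(0, y) = 6*y**2 + 38*y + 60; vanishes at y ∈ {-3}. (0, -3): f_x = 0, f = 0 — SINGULAR.
  x = 1: f_y(1, y) = 6*y**2 + 38*y + 62; no integer root y with |y| ≤ 4.
  x = 2: f_y(2, y) = 6*y**2 + 38*y + 68; no integer root y with |y| ≤ 4.
  x = 3: f_y(3, y) = 6*y**2 + 38*y + 78; no integer root y with |y| ≤ 4.
  x = 4: f_y(4, y) = 6*y**2 + 38*y + 92; no integer root y with |y| ≤ 4.
Only singular point on the grid: (0, -3).
Classify: substitute x = 0 + u, y = -3 + v and expand: f = -u**3 + 2*u**2*v - u**2 + 2*v**3 + v**2.
No constant or linear terms (consistent with a singular point). Quadratic part: -u**2 + v**2. Cubic part: -u**3 + 2*u**2*v + 2*v**3.
The quadratic part v**2 - u**2 = (v − u)(v + u) splits into two distinct linear factors, so there are two distinct tangent lines y − -3 = ±(x − 0) — this is a node (ordinary double point).
Classification: node.


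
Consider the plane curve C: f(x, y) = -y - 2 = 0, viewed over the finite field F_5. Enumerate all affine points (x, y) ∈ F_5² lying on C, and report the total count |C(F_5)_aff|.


Affine F_5-points: {(0, 3), (1, 3), (2, 3), (3, 3), (4, 3)}; count = 5.

For each of the 25 pairs (x, y) ∈ F_5², evaluate f(x, y) mod 5. Record the zeros.
  x = 0: [0↦3, 1↦2, 2↦1, 3↦0, 4↦4]  zeros at y ∈ {3}
  x = 1: [0↦3, 1↦2, 2↦1, 3↦0, 4↦4]  zeros at y ∈ {3}
  x = 2: [0↦3, 1↦2, 2↦1, 3↦0, 4↦4]  zeros at y ∈ {3}
  x = 3: [0↦3, 1↦2, 2↦1, 3↦0, 4↦4]  zeros at y ∈ {3}
  x = 4: [0↦3, 1↦2, 2↦1, 3↦0, 4↦4]  zeros at y ∈ {3}
Collecting zeros: affine points = {(0, 3), (1, 3), (2, 3), (3, 3), (4, 3)}.
Total count |C(F_5)_aff| = 5.


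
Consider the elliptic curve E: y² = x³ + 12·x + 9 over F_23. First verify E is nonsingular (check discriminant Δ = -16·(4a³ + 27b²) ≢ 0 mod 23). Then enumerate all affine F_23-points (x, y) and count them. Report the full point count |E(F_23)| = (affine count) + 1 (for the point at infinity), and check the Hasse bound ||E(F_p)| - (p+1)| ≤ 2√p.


Affine points = {(0, 3), (0, 20), (2, 8), (2, 15), (3, 7), (3, 16), (4, 11), (4, 12), (9, 8), (9, 15), (10, 5), (10, 18), (11, 0), (12, 8), (12, 15), (13, 4), (13, 19), (14, 0), (18, 10), (18, 13), (19, 9), (19, 14), (21, 0)}; affine count = 23; |E(F_23)| = 24.

Discriminant check: Δ ∝ 4a³ + 27b² = 4·12³ + 27·9² = 4·1728 + 27·81 ≡ 14 (mod 23). Nonzero ⇒ E is nonsingular.
For each x ∈ F_23, compute rhs = x³ + 12·x + 9 mod 23, then count y ∈ F_23 with y² ≡ rhs.
  x = 0: rhs = 9, matching y values: 3, 20 (2 points).
  x = 1: rhs = 22, matching y values: none (0 points).
  x = 2: rhs = 18, matching y values: 8, 15 (2 points).
  x = 3: rhs = 3, matching y values: 7, 16 (2 points).
  x = 4: rhs = 6, matching y values: 11, 12 (2 points).
  x = 5: rhs = 10, matching y values: none (0 points).
  x = 6: rhs = 21, matching y values: none (0 points).
  x = 7: rhs = 22, matching y values: none (0 points).
  x = 8: rhs = 19, matching y values: none (0 points).
  x = 9: rhs = 18, matching y values: 8, 15 (2 points).
  x = 10: rhs = 2, matching y values: 5, 18 (2 points).
  x = 11: rhs = 0, matching y values: 0 (1 points).
  x = 12: rhs = 18, matching y values: 8, 15 (2 points).
  x = 13: rhs = 16, matching y values: 4, 19 (2 points).
  x = 14: rhs = 0, matching y values: 0 (1 points).
  x = 15: rhs = 22, matching y values: none (0 points).
  x = 16: rhs = 19, matching y values: none (0 points).
  x = 17: rhs = 20, matching y values: none (0 points).
  x = 18: rhs = 8, matching y values: 10, 13 (2 points).
  x = 19: rhs = 12, matching y values: 9, 14 (2 points).
  x = 20: rhs = 15, matching y values: none (0 points).
  x = 21: rhs = 0, matching y values: 0 (1 points).
  x = 22: rhs = 19, matching y values: none (0 points).
Total affine count: 23.
Full point count |E(F_23)| = 23 + 1 = 24.
Hasse bound: |24 − (23+1)| = |0| = 0 ≤ 2√23 ≈ 9.5917 ✓.


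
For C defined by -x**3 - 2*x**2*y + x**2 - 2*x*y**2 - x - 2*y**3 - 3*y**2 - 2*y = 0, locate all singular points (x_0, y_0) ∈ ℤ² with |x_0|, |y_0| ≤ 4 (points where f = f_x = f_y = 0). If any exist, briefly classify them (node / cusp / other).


Singular points: {(1, -1)}; classification: cusp.

Compute partial derivatives:
  f_x = -3*x**2 - 4*x*y + 2*x - 2*y**2 - 1.
  f_y = -2*x**2 - 4*x*y - 6*y**2 - 6*y - 2.
Scan x_0 ∈ {−4, ..., 4}. For each x_0, f_y(x_0, y) is a polynomial in y; find its integer roots y ∈ {−4, ..., 4}, then test f_x and f at those candidates.
  x = -4: f_y(-4, y) = -6*y**2 + 10*y - 34; no integer root y with |y| ≤ 4.
  x = -3: f_y(-3, y) = -6*y**2 + 6*y - 20; no integer root y with |y| ≤ 4.
  x = -2: f_y(-2, y) = -6*y**2 + 2*y - 10; no integer root y with |y| ≤ 4.
  x = -1: f_y(-1, y) = -6*y**2 - 2*y - 4; no integer root y with |y| ≤ 4.
  x = 0: f_y(0, y) = -6*y**2 - 6*y - 2; no integer root y with |y| ≤ 4.
  x = 1: f_y(1, y) = -6*y**2 - 10*y - 4; vanishes at y ∈ {-1}. (1, -1): f_x = 0, f = 0 — SINGULAR.
  x = 2: f_y(2, y) = -6*y**2 - 14*y - 10; no integer root y with |y| ≤ 4.
  x = 3: f_y(3, y) = -6*y**2 - 18*y - 20; no integer root y with |y| ≤ 4.
  x = 4: f_y(4, y) = -6*y**2 - 22*y - 34; no integer root y with |y| ≤ 4.
Only singular point on the grid: (1, -1).
Classify: substitute x = 1 + u, y = -1 + v and expand: f = -u**3 - 2*u**2*v - 2*u*v**2 - 2*v**3 + v**2.
No constant or linear terms (consistent with a singular point). Quadratic part: v**2. Cubic part: -u**3 - 2*u**2*v - 2*u*v**2 - 2*v**3.
The quadratic part v**2 is a perfect square, so there is a single (double) tangent line v = 0, i.e. y = -1. Restricting the cubic part to that line (v = 0) leaves -u**3 ≠ 0, so f is not divisible by v and the branch is v² ≈ u**3 to lowest order — this is a cusp.
Classification: cusp.


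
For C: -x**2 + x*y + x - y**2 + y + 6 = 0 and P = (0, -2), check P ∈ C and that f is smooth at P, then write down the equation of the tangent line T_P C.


Tangent line at P: -x + 5*y + 10 = 0.

Step 1: f(0, -2) = 0, so P lies on C.
Step 2: partial derivatives
  f_x(x, y) = -2*x + y + 1, f_y(x, y) = x - 2*y + 1.
  f_x(P) = -1, f_y(P) = 5 (gradient nonzero, so P is smooth).
Step 3: tangent line at P: -1·(x − 0) + 5·(y − -2) = 0.
Expanding: -x + 5*y + 10 = 0.


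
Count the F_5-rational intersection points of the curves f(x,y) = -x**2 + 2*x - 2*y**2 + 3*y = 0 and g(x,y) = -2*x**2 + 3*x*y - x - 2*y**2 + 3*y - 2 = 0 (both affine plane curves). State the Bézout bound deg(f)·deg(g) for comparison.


Common zeros: ∅; count = 0; Bézout bound = 4.

deg(f) = 2, deg(g) = 2, so Bézout bound = 4.
Scan x ∈ F_5. For each x, list the y ∈ F_5 with f(x, y) ≡ 0 and those with g(x, y) ≡ 0 (mod 5); the common zeros in that column are the intersection.
  x = 0: f ≡ 0 at y ∈ {0, 4}; g ≡ 0 at y ∈ ∅; common: ∅.
  x = 1: f ≡ 0 at y ∈ ∅; g ≡ 0 at y ∈ {0, 3}; common: ∅.
  x = 2: f ≡ 0 at y ∈ {0, 4}; g ≡ 0 at y ∈ {1}; common: ∅.
  x = 3: f ≡ 0 at y ∈ {2}; g ≡ 0 at y ∈ {3}; common: ∅.
  x = 4: f ≡ 0 at y ∈ {2}; g ≡ 0 at y ∈ {1, 4}; common: ∅.
Collecting: common zeros = ∅, so the count is 0.
Comparison with the Bézout bound: 0 ≤ 4 = deg(f)·deg(g), as expected for curves with no common component (the affine F_5-count falls short of the bound because intersections may lie at infinity, over extension fields, or carry multiplicity).


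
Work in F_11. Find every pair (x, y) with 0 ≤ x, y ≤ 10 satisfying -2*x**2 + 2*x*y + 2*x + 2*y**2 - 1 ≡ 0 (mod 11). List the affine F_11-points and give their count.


Affine F_11-points: {(1, 2), (1, 8), (2, 2), (2, 7), (4, 9), (6, 7), (6, 9), (8, 6), (8, 8), (10, 6)}; count = 10.

For each of the 121 pairs (x, y) ∈ F_11², evaluate f(x, y) mod 11. Record the zeros.
  x = 0: [0↦10, 1↦1, 2↦7, 3↦6, 4↦9, 5↦5, 6↦5, 7↦9, 8↦6, 9↦7, 10↦1]  zeros at y ∈ ∅
  x = 1: [0↦10, 1↦3, 2↦0, 3↦1, 4↦6, 5↦4, 6↦6, 7↦1, 8↦0, 9↦3, 10↦10]  zeros at y ∈ {2, 8}
  x = 2: [0↦6, 1↦1, 2↦0, 3↦3, 4↦10, 5↦10, 6↦3, 7↦0, 8↦1, 9↦6, 10↦4]  zeros at y ∈ {2, 7}
  x = 3: [0↦9, 1↦6, 2↦7, 3↦1, 4↦10, 5↦1, 6↦7, 7↦6, 8↦9, 9↦5, 10↦5]  zeros at y ∈ ∅
  x = 4: [0↦8, 1↦7, 2↦10, 3↦6, 4↦6, 5↦10, 6↦7, 7↦8, 8↦2, 9↦0, 10↦2]  zeros at y ∈ {9}
  x = 5: [0↦3, 1↦4, 2↦9, 3↦7, 4↦9, 5↦4, 6↦3, 7↦6, 8↦2, 9↦2, 10↦6]  zeros at y ∈ ∅
  x = 6: [0↦5, 1↦8, 2↦4, 3↦4, 4↦8, 5↦5, 6↦6, 7↦0, 8↦9, 9↦0, 10↦6]  zeros at y ∈ {7, 9}
  x = 7: [0↦3, 1↦8, 2↦6, 3↦8, 4↦3, 5↦2, 6↦5, 7↦1, 8↦1, 9↦5, 10↦2]  zeros at y ∈ ∅
  x = 8: [0↦8, 1↦4, 2↦4, 3↦8, 4↦5, 5↦6, 6↦0, 7↦9, 8↦0, 9↦6, 10↦5]  zeros at y ∈ {6, 8}
  x = 9: [0↦9, 1↦7, 2↦9, 3↦4, 4↦3, 5↦6, 6↦2, 7↦2, 8↦6, 9↦3, 10↦4]  zeros at y ∈ ∅
  x = 10: [0↦6, 1↦6, 2↦10, 3↦7, 4↦8, 5↦2, 6↦0, 7↦2, 8↦8, 9↦7, 10↦10]  zeros at y ∈ {6}
Collecting zeros: affine points = {(1, 2), (1, 8), (2, 2), (2, 7), (4, 9), (6, 7), (6, 9), (8, 6), (8, 8), (10, 6)}.
Total count |C(F_11)_aff| = 10.


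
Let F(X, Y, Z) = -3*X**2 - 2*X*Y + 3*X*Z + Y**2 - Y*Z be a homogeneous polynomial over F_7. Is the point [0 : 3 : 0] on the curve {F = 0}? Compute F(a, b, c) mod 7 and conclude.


F(0,3,0) ≡ 2 (mod 7); P is NOT on the curve.

Evaluate F(0, 3, 0) term-by-term (mod 7).
  -3*X**2 ↦ -3·0·1·1 = 0
  -2*X*Y ↦ -2·0·3·1 = 0
  3*X*Z ↦ 3·0·1·0 = 0
  Y**2 ↦ 1·1·9·1 = 9
  -Y*Z ↦ -1·1·3·0 = 0
Sum: F(0, 3, 0) = (0) + (0) + (0) + (9) + (0) = 9.
Reducing mod 7: 9 ≡ 2 (mod 7).
Since F(a, b, c) ≡ 2 ≠ 0 (mod 7), P does NOT lie on the curve.


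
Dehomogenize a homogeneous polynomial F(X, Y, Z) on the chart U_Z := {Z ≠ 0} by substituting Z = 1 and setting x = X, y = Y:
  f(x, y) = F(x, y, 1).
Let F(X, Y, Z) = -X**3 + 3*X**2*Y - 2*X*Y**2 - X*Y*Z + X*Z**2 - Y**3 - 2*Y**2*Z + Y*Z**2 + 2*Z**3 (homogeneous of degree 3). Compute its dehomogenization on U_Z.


f(x, y) = -x**3 + 3*x**2*y - 2*x*y**2 - x*y + x - y**3 - 2*y**2 + y + 2

On U_Z we set Z = 1. Each monomial c·X^i·Y^j·Z^k in F becomes c·x^i·y^j·1^k = c·x^i·y^j.
Substituting Z = 1: F(X, Y, 1) = -x**3 + 3*x**2*y - 2*x*y**2 - x*y + x - y**3 - 2*y**2 + y + 2.
Note: deg(f) ≤ deg(F) = 3; strict inequality happens when F is divisible by Z (lost terms).


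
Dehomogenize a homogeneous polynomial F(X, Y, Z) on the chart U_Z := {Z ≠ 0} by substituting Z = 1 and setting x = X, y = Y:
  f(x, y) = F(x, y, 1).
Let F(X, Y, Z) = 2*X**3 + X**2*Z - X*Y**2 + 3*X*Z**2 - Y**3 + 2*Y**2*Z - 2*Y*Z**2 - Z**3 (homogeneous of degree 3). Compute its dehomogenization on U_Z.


f(x, y) = 2*x**3 + x**2 - x*y**2 + 3*x - y**3 + 2*y**2 - 2*y - 1

On U_Z we set Z = 1. Each monomial c·X^i·Y^j·Z^k in F becomes c·x^i·y^j·1^k = c·x^i·y^j.
Substituting Z = 1: F(X, Y, 1) = 2*x**3 + x**2 - x*y**2 + 3*x - y**3 + 2*y**2 - 2*y - 1.
Note: deg(f) ≤ deg(F) = 3; strict inequality happens when F is divisible by Z (lost terms).


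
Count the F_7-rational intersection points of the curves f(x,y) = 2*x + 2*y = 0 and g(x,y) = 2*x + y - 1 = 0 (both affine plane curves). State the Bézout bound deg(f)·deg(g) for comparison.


Common zeros: {(1, 6)}; count = 1; Bézout bound = 1.

deg(f) = 1, deg(g) = 1, so Bézout bound = 1.
Scan x ∈ F_7. For each x, list the y ∈ F_7 with f(x, y) ≡ 0 and those with g(x, y) ≡ 0 (mod 7); the common zeros in that column are the intersection.
  x = 0: f ≡ 0 at y ∈ {0}; g ≡ 0 at y ∈ {1}; common: ∅.
  x = 1: f ≡ 0 at y ∈ {6}; g ≡ 0 at y ∈ {6}; common: {6}.
  x = 2: f ≡ 0 at y ∈ {5}; g ≡ 0 at y ∈ {4}; common: ∅.
  x = 3: f ≡ 0 at y ∈ {4}; g ≡ 0 at y ∈ {2}; common: ∅.
  x = 4: f ≡ 0 at y ∈ {3}; g ≡ 0 at y ∈ {0}; common: ∅.
  x = 5: f ≡ 0 at y ∈ {2}; g ≡ 0 at y ∈ {5}; common: ∅.
  x = 6: f ≡ 0 at y ∈ {1}; g ≡ 0 at y ∈ {3}; common: ∅.
Collecting: common zeros = {(1, 6)}, so the count is 1.
Comparison with the Bézout bound: 1 ≤ 1 = deg(f)·deg(g), as expected for curves with no common component (the bound is attained).


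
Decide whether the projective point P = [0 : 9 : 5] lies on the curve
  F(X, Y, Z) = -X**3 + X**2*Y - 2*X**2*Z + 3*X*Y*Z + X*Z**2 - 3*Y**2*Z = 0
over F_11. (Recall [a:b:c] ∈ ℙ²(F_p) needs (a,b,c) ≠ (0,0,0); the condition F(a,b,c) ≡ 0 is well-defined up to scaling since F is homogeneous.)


F(0,9,5) ≡ 6 (mod 11); P is NOT on the curve.

Evaluate F(0, 9, 5) term-by-term (mod 11).
  -X**3 ↦ -1·0·1·1 = 0
  X**2*Y ↦ 1·0·9·1 = 0
  -2*X**2*Z ↦ -2·0·1·5 = 0
  3*X*Y*Z ↦ 3·0·9·5 = 0
  X*Z**2 ↦ 1·0·1·25 = 0
  -3*Y**2*Z ↦ -3·1·81·5 = -1215
Sum: F(0, 9, 5) = (0) + (0) + (0) + (0) + (0) + (-1215) = -1215.
Reducing mod 11: -1215 ≡ 6 (mod 11).
Since F(a, b, c) ≡ 6 ≠ 0 (mod 11), P does NOT lie on the curve.


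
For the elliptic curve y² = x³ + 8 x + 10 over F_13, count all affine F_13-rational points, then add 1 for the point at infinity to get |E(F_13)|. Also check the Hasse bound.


Affine points = {(0, 6), (0, 7), (3, 3), (3, 10), (6, 1), (6, 12), (8, 1), (8, 12), (11, 5), (11, 8), (12, 1), (12, 12)}; affine count = 12; |E(F_13)| = 13.

Discriminant check: Δ ∝ 4a³ + 27b² = 4·8³ + 27·10² = 4·512 + 27·100 ≡ 3 (mod 13). Nonzero ⇒ E is nonsingular.
For each x ∈ F_13, compute rhs = x³ + 8·x + 10 mod 13, then count y ∈ F_13 with y² ≡ rhs.
  x = 0: rhs = 10, matching y values: 6, 7 (2 points).
  x = 1: rhs = 6, matching y values: none (0 points).
  x = 2: rhs = 8, matching y values: none (0 points).
  x = 3: rhs = 9, matching y values: 3, 10 (2 points).
  x = 4: rhs = 2, matching y values: none (0 points).
  x = 5: rhs = 6, matching y values: none (0 points).
  x = 6: rhs = 1, matching y values: 1, 12 (2 points).
  x = 7: rhs = 6, matching y values: none (0 points).
  x = 8: rhs = 1, matching y values: 1, 12 (2 points).
  x = 9: rhs = 5, matching y values: none (0 points).
  x = 10: rhs = 11, matching y values: none (0 points).
  x = 11: rhs = 12, matching y values: 5, 8 (2 points).
  x = 12: rhs = 1, matching y values: 1, 12 (2 points).
Total affine count: 12.
Full point count |E(F_13)| = 12 + 1 = 13.
Hasse bound: |13 − (13+1)| = |-1| = 1 ≤ 2√13 ≈ 7.2111 ✓.


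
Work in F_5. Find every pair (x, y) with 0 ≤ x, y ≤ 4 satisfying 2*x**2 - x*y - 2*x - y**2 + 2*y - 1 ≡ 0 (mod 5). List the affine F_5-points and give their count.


Affine F_5-points: {(0, 1), (3, 2), (4, 1), (4, 2)}; count = 4.

For each of the 25 pairs (x, y) ∈ F_5², evaluate f(x, y) mod 5. Record the zeros.
  x = 0: [0↦4, 1↦0, 2↦4, 3↦1, 4↦1]  zeros at y ∈ {1}
  x = 1: [0↦4, 1↦4, 2↦2, 3↦3, 4↦2]  zeros at y ∈ ∅
  x = 2: [0↦3, 1↦2, 2↦4, 3↦4, 4↦2]  zeros at y ∈ ∅
  x = 3: [0↦1, 1↦4, 2↦0, 3↦4, 4↦1]  zeros at y ∈ {2}
  x = 4: [0↦3, 1↦0, 2↦0, 3↦3, 4↦4]  zeros at y ∈ {1, 2}
Collecting zeros: affine points = {(0, 1), (3, 2), (4, 1), (4, 2)}.
Total count |C(F_5)_aff| = 4.


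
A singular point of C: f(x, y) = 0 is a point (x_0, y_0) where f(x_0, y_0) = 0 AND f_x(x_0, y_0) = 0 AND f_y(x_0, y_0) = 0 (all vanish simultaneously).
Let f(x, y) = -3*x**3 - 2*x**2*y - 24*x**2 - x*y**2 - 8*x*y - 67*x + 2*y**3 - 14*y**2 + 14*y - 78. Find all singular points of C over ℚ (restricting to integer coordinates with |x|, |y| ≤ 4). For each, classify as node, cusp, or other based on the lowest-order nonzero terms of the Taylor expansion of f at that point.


Singular points: {(-3, 2)}; classification: node.

Compute partial derivatives:
  f_x = -9*x**2 - 4*x*y - 48*x - y**2 - 8*y - 67.
  f_y = -2*x**2 - 2*x*y - 8*x + 6*y**2 - 28*y + 14.
Scan x_0 ∈ {−4, ..., 4}. For each x_0, f_y(x_0, y) is a polynomial in y; find its integer roots y ∈ {−4, ..., 4}, then test f_x and f at those candidates.
  x = -4: f_y(-4, y) = 6*y**2 - 20*y + 14; vanishes at y ∈ {1}. (-4, 1): f_x = -12 ≠ 0.
  x = -3: f_y(-3, y) = 6*y**2 - 22*y + 20; vanishes at y ∈ {2}. (-3, 2): f_x = 0, f = 0 — SINGULAR.
  x = -2: f_y(-2, y) = 6*y**2 - 24*y + 22; no integer root y with |y| ≤ 4.
  x = -1: f_y(-1, y) = 6*y**2 - 26*y + 20; vanishes at y ∈ {1}. (-1, 1): f_x = -33 ≠ 0.
  x = 0: f_y(0, y) = 6*y**2 - 28*y + 14; no integer root y with |y| ≤ 4.
  x = 1: f_y(1, y) = 6*y**2 - 30*y + 4; no integer root y with |y| ≤ 4.
  x = 2: f_y(2, y) = 6*y**2 - 32*y - 10; no integer root y with |y| ≤ 4.
  x = 3: f_y(3, y) = 6*y**2 - 34*y - 28; no integer root y with |y| ≤ 4.
  x = 4: f_y(4, y) = 6*y**2 - 36*y - 50; no integer root y with |y| ≤ 4.
Only singular point on the grid: (-3, 2).
Classify: substitute x = -3 + u, y = 2 + v and expand: f = -3*u**3 - 2*u**2*v - u**2 - u*v**2 + 2*v**3 + v**2.
No constant or linear terms (consistent with a singular point). Quadratic part: -u**2 + v**2. Cubic part: -3*u**3 - 2*u**2*v - u*v**2 + 2*v**3.
The quadratic part v**2 - u**2 = (v − u)(v + u) splits into two distinct linear factors, so there are two distinct tangent lines y − 2 = ±(x − -3) — this is a node (ordinary double point).
Classification: node.


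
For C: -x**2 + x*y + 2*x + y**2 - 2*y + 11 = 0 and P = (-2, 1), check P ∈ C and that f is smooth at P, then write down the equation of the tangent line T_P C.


Tangent line at P: 7*x - 2*y + 16 = 0.

Step 1: f(-2, 1) = 0, so P lies on C.
Step 2: partial derivatives
  f_x(x, y) = -2*x + y + 2, f_y(x, y) = x + 2*y - 2.
  f_x(P) = 7, f_y(P) = -2 (gradient nonzero, so P is smooth).
Step 3: tangent line at P: 7·(x − -2) + -2·(y − 1) = 0.
Expanding: 7*x - 2*y + 16 = 0.


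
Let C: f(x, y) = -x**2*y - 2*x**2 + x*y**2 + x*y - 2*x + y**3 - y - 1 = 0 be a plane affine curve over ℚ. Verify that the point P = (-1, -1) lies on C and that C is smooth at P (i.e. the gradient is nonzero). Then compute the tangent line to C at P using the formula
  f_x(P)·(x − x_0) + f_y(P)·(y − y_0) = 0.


Tangent line at P: 2*y + 2 = 0.

Step 1: f(-1, -1) = 0, so P lies on C.
Step 2: partial derivatives
  f_x(x, y) = -2*x*y - 4*x + y**2 + y - 2, f_y(x, y) = -x**2 + 2*x*y + x + 3*y**2 - 1.
  f_x(P) = 0, f_y(P) = 2 (gradient nonzero, so P is smooth).
Step 3: tangent line at P: 0·(x − -1) + 2·(y − -1) = 0.
Expanding: 2*y + 2 = 0.


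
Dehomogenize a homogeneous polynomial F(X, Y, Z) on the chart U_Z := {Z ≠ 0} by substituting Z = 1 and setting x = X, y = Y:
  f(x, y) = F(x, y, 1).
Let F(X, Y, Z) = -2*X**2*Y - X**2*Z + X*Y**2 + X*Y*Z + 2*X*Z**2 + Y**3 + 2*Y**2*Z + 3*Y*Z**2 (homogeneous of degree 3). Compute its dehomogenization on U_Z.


f(x, y) = -2*x**2*y - x**2 + x*y**2 + x*y + 2*x + y**3 + 2*y**2 + 3*y

On U_Z we set Z = 1. Each monomial c·X^i·Y^j·Z^k in F becomes c·x^i·y^j·1^k = c·x^i·y^j.
Substituting Z = 1: F(X, Y, 1) = -2*x**2*y - x**2 + x*y**2 + x*y + 2*x + y**3 + 2*y**2 + 3*y.
Note: deg(f) ≤ deg(F) = 3; strict inequality happens when F is divisible by Z (lost terms).


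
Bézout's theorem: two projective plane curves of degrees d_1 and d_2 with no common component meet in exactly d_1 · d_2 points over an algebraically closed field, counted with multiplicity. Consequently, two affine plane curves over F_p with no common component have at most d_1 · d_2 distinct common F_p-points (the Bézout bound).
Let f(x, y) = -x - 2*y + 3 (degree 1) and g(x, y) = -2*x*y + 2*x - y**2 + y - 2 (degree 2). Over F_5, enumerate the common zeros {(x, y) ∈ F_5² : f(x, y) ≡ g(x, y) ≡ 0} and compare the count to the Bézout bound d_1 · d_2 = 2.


Common zeros: ∅; count = 0; Bézout bound = 2.

deg(f) = 1, deg(g) = 2, so Bézout bound = 2.
Scan x ∈ F_5. For each x, list the y ∈ F_5 with f(x, y) ≡ 0 and those with g(x, y) ≡ 0 (mod 5); the common zeros in that column are the intersection.
  x = 0: f ≡ 0 at y ∈ {4}; g ≡ 0 at y ∈ ∅; common: ∅.
  x = 1: f ≡ 0 at y ∈ {1}; g ≡ 0 at y ∈ {0, 4}; common: ∅.
  x = 2: f ≡ 0 at y ∈ {3}; g ≡ 0 at y ∈ ∅; common: ∅.
  x = 3: f ≡ 0 at y ∈ {0}; g ≡ 0 at y ∈ {2, 3}; common: ∅.
  x = 4: f ≡ 0 at y ∈ {2}; g ≡ 0 at y ∈ ∅; common: ∅.
Collecting: common zeros = ∅, so the count is 0.
Comparison with the Bézout bound: 0 ≤ 2 = deg(f)·deg(g), as expected for curves with no common component (the affine F_5-count falls short of the bound because intersections may lie at infinity, over extension fields, or carry multiplicity).


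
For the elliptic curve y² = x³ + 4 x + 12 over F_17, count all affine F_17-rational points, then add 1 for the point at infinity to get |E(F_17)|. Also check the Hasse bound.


Affine points = {(1, 0), (3, 0), (5, 2), (5, 15), (7, 3), (7, 14), (10, 7), (10, 10), (13, 0), (15, 8), (15, 9)}; affine count = 11; |E(F_17)| = 12.

Discriminant check: Δ ∝ 4a³ + 27b² = 4·4³ + 27·12² = 4·64 + 27·144 ≡ 13 (mod 17). Nonzero ⇒ E is nonsingular.
For each x ∈ F_17, compute rhs = x³ + 4·x + 12 mod 17, then count y ∈ F_17 with y² ≡ rhs.
  x = 0: rhs = 12, matching y values: none (0 points).
  x = 1: rhs = 0, matching y values: 0 (1 points).
  x = 2: rhs = 11, matching y values: none (0 points).
  x = 3: rhs = 0, matching y values: 0 (1 points).
  x = 4: rhs = 7, matching y values: none (0 points).
  x = 5: rhs = 4, matching y values: 2, 15 (2 points).
  x = 6: rhs = 14, matching y values: none (0 points).
  x = 7: rhs = 9, matching y values: 3, 14 (2 points).
  x = 8: rhs = 12, matching y values: none (0 points).
  x = 9: rhs = 12, matching y values: none (0 points).
  x = 10: rhs = 15, matching y values: 7, 10 (2 points).
  x = 11: rhs = 10, matching y values: none (0 points).
  x = 12: rhs = 3, matching y values: none (0 points).
  x = 13: rhs = 0, matching y values: 0 (1 points).
  x = 14: rhs = 7, matching y values: none (0 points).
  x = 15: rhs = 13, matching y values: 8, 9 (2 points).
  x = 16: rhs = 7, matching y values: none (0 points).
Total affine count: 11.
Full point count |E(F_17)| = 11 + 1 = 12.
Hasse bound: |12 − (17+1)| = |-6| = 6 ≤ 2√17 ≈ 8.2462 ✓.


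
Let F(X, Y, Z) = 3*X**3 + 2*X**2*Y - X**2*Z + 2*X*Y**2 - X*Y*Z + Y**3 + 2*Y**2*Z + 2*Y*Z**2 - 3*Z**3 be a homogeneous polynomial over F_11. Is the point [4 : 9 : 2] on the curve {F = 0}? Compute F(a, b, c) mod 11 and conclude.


F(4,9,2) ≡ 2 (mod 11); P is NOT on the curve.

Evaluate F(4, 9, 2) term-by-term (mod 11).
  3*X**3 ↦ 3·64·1·1 = 192
  2*X**2*Y ↦ 2·16·9·1 = 288
  -X**2*Z ↦ -1·16·1·2 = -32
  2*X*Y**2 ↦ 2·4·81·1 = 648
  -X*Y*Z ↦ -1·4·9·2 = -72
  Y**3 ↦ 1·1·729·1 = 729
  2*Y**2*Z ↦ 2·1·81·2 = 324
  2*Y*Z**2 ↦ 2·1·9·4 = 72
  -3*Z**3 ↦ -3·1·1·8 = -24
Sum: F(4, 9, 2) = (192) + (288) + (-32) + (648) + (-72) + (729) + (324) + (72) + (-24) = 2125.
Reducing mod 11: 2125 ≡ 2 (mod 11).
Since F(a, b, c) ≡ 2 ≠ 0 (mod 11), P does NOT lie on the curve.
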